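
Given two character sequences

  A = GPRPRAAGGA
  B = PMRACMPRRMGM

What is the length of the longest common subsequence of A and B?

Pick P (A #2, B #1), then R (A #3, B #3), then P (A #4, B #7), then R (A #5, B #9), then G (A #8, B #11); all 5 characters appear in both, in order, and the DP table's final entry dp[10][12] is also 5, so no common subsequence is longer.

5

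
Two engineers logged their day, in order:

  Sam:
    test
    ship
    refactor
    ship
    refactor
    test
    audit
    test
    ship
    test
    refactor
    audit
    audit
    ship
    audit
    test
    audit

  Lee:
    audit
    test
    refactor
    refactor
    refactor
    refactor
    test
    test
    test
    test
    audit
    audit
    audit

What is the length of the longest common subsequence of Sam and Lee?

Taking test at Sam[1]=Lee[2] → refactor at Sam[3]=Lee[5] → refactor at Sam[5]=Lee[6] → test at Sam[6]=Lee[8] → test at Sam[8]=Lee[9] → test at Sam[10]=Lee[10] → audit at Sam[13]=Lee[11] → audit at Sam[15]=Lee[12] → audit at Sam[17]=Lee[13] gives a common subsequence of length 9. dp[17][13] = 9 confirms this is the maximum.

9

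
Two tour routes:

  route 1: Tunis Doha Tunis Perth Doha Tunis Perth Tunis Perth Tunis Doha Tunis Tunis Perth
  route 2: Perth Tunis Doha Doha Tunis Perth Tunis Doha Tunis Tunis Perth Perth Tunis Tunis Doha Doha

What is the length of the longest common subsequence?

10

Pick Tunis (route 1 #1, route 2 #2); then Doha (route 1 #2, route 2 #4); then Tunis (route 1 #3, route 2 #5); then Perth (route 1 #4, route 2 #6); then Doha (route 1 #5, route 2 #8); then Tunis (route 1 #6, route 2 #10); then Perth (route 1 #7, route 2 #12); then Tunis (route 1 #8, route 2 #13); then Tunis (route 1 #10, route 2 #14); then Doha (route 1 #11, route 2 #16); all 10 stops appear in both, in order. The LCS DP gives dp[14][16] = 10, so this is optimal.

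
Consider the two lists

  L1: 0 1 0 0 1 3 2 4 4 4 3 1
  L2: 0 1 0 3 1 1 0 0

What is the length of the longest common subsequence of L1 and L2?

5

Taking 0 (L1 #1, L2 #1), then 1 (L1 #2, L2 #2), then 0 (L1 #3, L2 #3), then 1 (L1 #5, L2 #5), then 1 (L1 #12, L2 #6) gives a common subsequence of length 5. The LCS DP gives dp[12][8] = 5, so this is optimal.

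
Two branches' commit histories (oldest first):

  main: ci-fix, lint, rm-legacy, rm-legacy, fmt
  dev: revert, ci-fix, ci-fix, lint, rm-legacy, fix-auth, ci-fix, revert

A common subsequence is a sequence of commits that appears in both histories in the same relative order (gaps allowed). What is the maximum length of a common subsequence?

Pick ci-fix [1,3], lint [2,4], rm-legacy [3,5]; all 3 commits appear in both, in order. The LCS DP gives dp[5][8] = 3, so this is optimal.

3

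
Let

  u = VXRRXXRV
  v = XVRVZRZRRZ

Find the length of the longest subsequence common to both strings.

4

Let dp[i][j] be the LCS length of the first i characters of u and the first j characters of v. dp[i][j] = dp[i-1][j-1]+1 when the i-th and j-th characters match, else max(dp[i-1][j], dp[i][j-1]).
    ·  X  V  R  V  Z  R  Z  R  R  Z
 ·  0  0  0  0  0  0  0  0  0  0  0
 V  0  0  1  1  1  1  1  1  1  1  1
 X  0  1  1  1  1  1  1  1  1  1  1
 R  0  1  1  2  2  2  2  2  2  2  2
 R  0  1  1  2  2  2  3  3  3  3  3
 X  0  1  1  2  2  2  3  3  3  3  3
 X  0  1  1  2  2  2  3  3  3  3  3
 R  0  1  1  2  2  2  3  3  4  4  4
 V  0  1  2  2  3  3  3  3  4  4  4
dp[8][10] = 4. One LCS (by backtracking along matches): VRRR.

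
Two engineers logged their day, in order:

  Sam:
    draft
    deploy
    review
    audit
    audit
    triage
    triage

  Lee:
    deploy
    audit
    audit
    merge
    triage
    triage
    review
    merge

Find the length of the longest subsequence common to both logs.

5

Pick deploy at Sam[2]=Lee[1]; then audit at Sam[4]=Lee[2]; then audit at Sam[5]=Lee[3]; then triage at Sam[6]=Lee[5]; then triage at Sam[7]=Lee[6]; all 5 tasks appear in both, in order. Since dp[7][8] = 5, nothing longer is possible.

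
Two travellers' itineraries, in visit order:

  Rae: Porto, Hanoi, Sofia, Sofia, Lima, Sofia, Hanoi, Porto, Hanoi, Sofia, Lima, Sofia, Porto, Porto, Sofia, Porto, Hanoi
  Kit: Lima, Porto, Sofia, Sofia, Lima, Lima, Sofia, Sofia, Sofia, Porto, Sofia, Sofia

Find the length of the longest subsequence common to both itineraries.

Pick Porto (Rae #1, Kit #2); then Sofia (Rae #3, Kit #3); then Sofia (Rae #4, Kit #4); then Lima (Rae #5, Kit #6); then Sofia (Rae #6, Kit #7); then Sofia (Rae #10, Kit #8); then Sofia (Rae #12, Kit #9); then Porto (Rae #13, Kit #10); then Sofia (Rae #15, Kit #12); all 9 stops appear in both, in order. Since dp[17][12] = 9, nothing longer is possible.

9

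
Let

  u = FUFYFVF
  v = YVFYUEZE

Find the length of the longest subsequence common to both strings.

Match Y (u #4, v #1); then V (u #6, v #2); then F (u #7, v #3) — 3 characters in the same relative order in both. dp[7][8] = 3 confirms this is the maximum.

3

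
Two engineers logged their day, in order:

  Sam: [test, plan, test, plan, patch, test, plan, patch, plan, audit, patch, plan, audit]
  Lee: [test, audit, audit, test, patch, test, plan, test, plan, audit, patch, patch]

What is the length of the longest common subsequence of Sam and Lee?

Match test at Sam[1]=Lee[1] → test at Sam[3]=Lee[4] → patch at Sam[5]=Lee[5] → test at Sam[6]=Lee[6] → plan at Sam[7]=Lee[7] → plan at Sam[9]=Lee[9] → audit at Sam[10]=Lee[10] → patch at Sam[11]=Lee[12] — 8 tasks in the same relative order in both. The LCS DP gives dp[13][12] = 8, so this is optimal.

8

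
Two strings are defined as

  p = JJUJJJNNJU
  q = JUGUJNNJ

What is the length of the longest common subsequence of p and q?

Let dp[i][j] be the LCS length of the first i characters of p and the first j characters of q. dp[i][j] = dp[i-1][j-1]+1 when the i-th and j-th characters match, else max(dp[i-1][j], dp[i][j-1]).
    ·  J  U  G  U  J  N  N  J
 ·  0  0  0  0  0  0  0  0  0
 J  0  1  1  1  1  1  1  1  1
 J  0  1  1  1  1  2  2  2  2
 U  0  1  2  2  2  2  2  2  2
 J  0  1  2  2  2  3  3  3  3
 J  0  1  2  2  2  3  3  3  4
 J  0  1  2  2  2  3  3  3  4
 N  0  1  2  2  2  3  4  4  4
 N  0  1  2  2  2  3  4  5  5
 J  0  1  2  2  2  3  4  5  6
 U  0  1  2  2  3  3  4  5  6
dp[10][8] = 6. One LCS (by backtracking along matches): JUJNNJ.

6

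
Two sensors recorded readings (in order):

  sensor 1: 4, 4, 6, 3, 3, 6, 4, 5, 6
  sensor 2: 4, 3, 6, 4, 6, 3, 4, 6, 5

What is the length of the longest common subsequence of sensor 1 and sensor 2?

Taking 4 (sensor 1 #1, sensor 2 #1), then 4 (sensor 1 #2, sensor 2 #4), then 6 (sensor 1 #3, sensor 2 #5), then 3 (sensor 1 #4, sensor 2 #6), then 6 (sensor 1 #6, sensor 2 #8), then 5 (sensor 1 #8, sensor 2 #9) gives a common subsequence of length 6. dp[9][9] = 6 confirms this is the maximum.

6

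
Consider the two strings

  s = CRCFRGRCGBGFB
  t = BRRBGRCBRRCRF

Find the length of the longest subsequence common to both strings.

7

One common subsequence of length 7: R at s[2]=t[2]; then R at s[5]=t[3]; then G at s[6]=t[5]; then R at s[7]=t[6]; then C at s[8]=t[7]; then B at s[10]=t[8]; then F at s[12]=t[13], and the DP table's final entry dp[13][13] is also 7, so no common subsequence is longer.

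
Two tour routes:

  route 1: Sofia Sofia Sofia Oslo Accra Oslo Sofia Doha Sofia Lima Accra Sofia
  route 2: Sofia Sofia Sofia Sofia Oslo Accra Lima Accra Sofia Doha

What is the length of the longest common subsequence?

8

One common subsequence of length 8: Sofia at route 1[1]=route 2[2], Sofia at route 1[2]=route 2[3], Sofia at route 1[3]=route 2[4], Oslo at route 1[4]=route 2[5], Accra at route 1[5]=route 2[6], Lima at route 1[10]=route 2[7], Accra at route 1[11]=route 2[8], Sofia at route 1[12]=route 2[9]. Since dp[12][10] = 8, nothing longer is possible.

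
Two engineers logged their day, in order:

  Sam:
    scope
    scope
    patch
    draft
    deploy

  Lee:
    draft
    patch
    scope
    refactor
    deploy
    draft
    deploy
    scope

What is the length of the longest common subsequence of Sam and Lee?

One common subsequence of length 3: scope (Sam #1, Lee #3), then draft (Sam #4, Lee #6), then deploy (Sam #5, Lee #7). The LCS DP gives dp[5][8] = 3, so this is optimal.

3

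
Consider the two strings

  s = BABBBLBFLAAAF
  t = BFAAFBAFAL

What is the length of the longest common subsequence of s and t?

Let dp[i][j] be the LCS length of the first i characters of s and the first j characters of t. dp[i][j] = dp[i-1][j-1]+1 when the i-th and j-th characters match, else max(dp[i-1][j], dp[i][j-1]).
    ·  B  F  A  A  F  B  A  F  A  L
 ·  0  0  0  0  0  0  0  0  0  0  0
 B  0  1  1  1  1  1  1  1  1  1  1
 A  0  1  1  2  2  2  2  2  2  2  2
 B  0  1  1  2  2  2  3  3  3  3  3
 B  0  1  1  2  2  2  3  3  3  3  3
 B  0  1  1  2  2  2  3  3  3  3  3
 L  0  1  1  2  2  2  3  3  3  3  4
 B  0  1  1  2  2  2  3  3  3  3  4
 F  0  1  2  2  2  3  3  3  4  4  4
 L  0  1  2  2  2  3  3  3  4  4  5
 A  0  1  2  3  3  3  3  4  4  5  5
 A  0  1  2  3  4  4  4  4  4  5  5
 A  0  1  2  3  4  4  4  5  5  5  5
 F  0  1  2  3  4  5  5  5  6  6  6
dp[13][10] = 6. One LCS (by backtracking along matches): BFAAAF.

6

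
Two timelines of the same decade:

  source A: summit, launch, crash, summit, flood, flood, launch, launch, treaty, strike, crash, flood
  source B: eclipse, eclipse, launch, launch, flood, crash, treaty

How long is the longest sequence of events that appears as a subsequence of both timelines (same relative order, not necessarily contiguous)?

3

One common subsequence of length 3: launch at source A[2]=source B[4] → crash at source A[3]=source B[6] → treaty at source A[9]=source B[7]. Since dp[12][7] = 3, nothing longer is possible.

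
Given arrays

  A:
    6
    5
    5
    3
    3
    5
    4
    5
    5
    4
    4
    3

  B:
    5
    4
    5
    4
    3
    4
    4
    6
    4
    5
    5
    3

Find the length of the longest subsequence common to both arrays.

7

Match 5 at A[2]=B[1] → 5 at A[3]=B[3] → 3 at A[4]=B[5] → 4 at A[7]=B[9] → 5 at A[8]=B[10] → 5 at A[9]=B[11] → 3 at A[12]=B[12] — 7 values in the same relative order in both. Since dp[12][12] = 7, nothing longer is possible.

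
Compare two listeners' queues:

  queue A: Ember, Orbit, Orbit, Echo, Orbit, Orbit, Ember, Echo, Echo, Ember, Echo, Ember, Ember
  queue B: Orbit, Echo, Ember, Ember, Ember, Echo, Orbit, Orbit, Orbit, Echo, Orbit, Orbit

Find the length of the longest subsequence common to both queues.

6

One common subsequence of length 6: Ember at queue A[1]=queue B[5]; then Orbit at queue A[2]=queue B[8]; then Orbit at queue A[3]=queue B[9]; then Echo at queue A[4]=queue B[10]; then Orbit at queue A[5]=queue B[11]; then Orbit at queue A[6]=queue B[12]. The LCS DP gives dp[13][12] = 6, so this is optimal.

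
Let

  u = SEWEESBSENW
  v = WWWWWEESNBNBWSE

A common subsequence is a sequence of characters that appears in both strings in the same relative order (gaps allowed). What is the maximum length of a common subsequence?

7

One common subsequence of length 7: W (u #3, v #5) → E (u #4, v #6) → E (u #5, v #7) → S (u #6, v #8) → B (u #7, v #12) → S (u #8, v #14) → E (u #9, v #15), and the DP table's final entry dp[11][15] is also 7, so no common subsequence is longer.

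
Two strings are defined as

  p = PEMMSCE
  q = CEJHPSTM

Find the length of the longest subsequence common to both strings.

Pick P at p[1]=q[5]; then M at p[4]=q[8]; all 2 characters appear in both, in order. The LCS DP gives dp[7][8] = 2, so this is optimal.

2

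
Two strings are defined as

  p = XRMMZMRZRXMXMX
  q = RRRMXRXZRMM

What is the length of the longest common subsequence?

Match R (p #2, q #3) → M (p #3, q #4) → R (p #7, q #6) → Z (p #8, q #8) → R (p #9, q #9) → M (p #11, q #10) → M (p #13, q #11) — 7 characters in the same relative order in both. Since dp[14][11] = 7, nothing longer is possible.

7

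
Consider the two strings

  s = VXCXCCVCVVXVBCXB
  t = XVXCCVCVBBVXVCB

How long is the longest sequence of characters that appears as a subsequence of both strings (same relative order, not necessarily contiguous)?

Pick V (s #1, t #2) → X (s #4, t #3) → C (s #5, t #4) → C (s #6, t #5) → V (s #7, t #6) → C (s #8, t #7) → V (s #9, t #8) → V (s #10, t #11) → X (s #11, t #12) → V (s #12, t #13) → C (s #14, t #14) → B (s #16, t #15); all 12 characters appear in both, in order. dp[16][15] = 12 confirms this is the maximum.

12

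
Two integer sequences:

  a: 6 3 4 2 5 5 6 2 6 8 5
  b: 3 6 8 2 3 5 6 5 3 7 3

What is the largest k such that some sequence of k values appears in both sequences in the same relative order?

5

Taking 6 at a[1]=b[2], 3 at a[2]=b[5], 5 at a[6]=b[6], 6 at a[9]=b[7], 5 at a[11]=b[8] gives a common subsequence of length 5. Since dp[11][11] = 5, nothing longer is possible.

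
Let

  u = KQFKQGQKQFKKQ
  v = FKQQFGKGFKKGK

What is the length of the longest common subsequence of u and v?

Taking K at u[1]=v[2] → Q at u[2]=v[4] → F at u[3]=v[5] → K at u[4]=v[7] → G at u[6]=v[8] → K at u[8]=v[10] → K at u[11]=v[11] → K at u[12]=v[13] gives a common subsequence of length 8. The LCS DP gives dp[13][13] = 8, so this is optimal.

8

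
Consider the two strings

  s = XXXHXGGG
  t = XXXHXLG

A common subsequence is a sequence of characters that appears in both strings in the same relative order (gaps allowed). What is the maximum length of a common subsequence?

Let dp[i][j] be the LCS length of the first i characters of s and the first j characters of t. dp[i][j] = dp[i-1][j-1]+1 when the i-th and j-th characters match, else max(dp[i-1][j], dp[i][j-1]).
    ·  X  X  X  H  X  L  G
 ·  0  0  0  0  0  0  0  0
 X  0  1  1  1  1  1  1  1
 X  0  1  2  2  2  2  2  2
 X  0  1  2  3  3  3  3  3
 H  0  1  2  3  4  4  4  4
 X  0  1  2  3  4  5  5  5
 G  0  1  2  3  4  5  5  6
 G  0  1  2  3  4  5  5  6
 G  0  1  2  3  4  5  5  6
dp[8][7] = 6. One LCS (by backtracking along matches): XXXHXG.

6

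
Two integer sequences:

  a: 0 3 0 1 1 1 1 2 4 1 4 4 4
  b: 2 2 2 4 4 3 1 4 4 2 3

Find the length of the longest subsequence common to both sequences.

5

Match 2 (a #8, b #3) → 4 (a #9, b #5) → 1 (a #10, b #7) → 4 (a #11, b #8) → 4 (a #12, b #9) — 5 values in the same relative order in both, and the DP table's final entry dp[13][11] is also 5, so no common subsequence is longer.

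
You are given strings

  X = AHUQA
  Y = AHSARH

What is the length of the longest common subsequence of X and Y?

3

One common subsequence of length 3: A [1,1], H [2,2], A [5,4]. dp[5][6] = 3 confirms this is the maximum.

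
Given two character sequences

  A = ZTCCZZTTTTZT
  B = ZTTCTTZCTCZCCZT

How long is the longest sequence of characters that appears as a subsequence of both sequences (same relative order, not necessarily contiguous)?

One common subsequence of length 8: Z at A[1]=B[1]; then T at A[2]=B[3]; then C at A[4]=B[4]; then T at A[7]=B[5]; then T at A[8]=B[6]; then T at A[9]=B[9]; then Z at A[11]=B[14]; then T at A[12]=B[15], and the DP table's final entry dp[12][15] is also 8, so no common subsequence is longer.

8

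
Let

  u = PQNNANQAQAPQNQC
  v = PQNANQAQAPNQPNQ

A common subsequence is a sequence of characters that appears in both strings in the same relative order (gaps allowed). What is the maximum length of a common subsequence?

13

Match P (u #1, v #1) → Q (u #2, v #2) → N (u #4, v #3) → A (u #5, v #4) → N (u #6, v #5) → Q (u #7, v #6) → A (u #8, v #7) → Q (u #9, v #8) → A (u #10, v #9) → P (u #11, v #10) → Q (u #12, v #12) → N (u #13, v #14) → Q (u #14, v #15) — 13 characters in the same relative order in both. dp[15][15] = 13 confirms this is the maximum.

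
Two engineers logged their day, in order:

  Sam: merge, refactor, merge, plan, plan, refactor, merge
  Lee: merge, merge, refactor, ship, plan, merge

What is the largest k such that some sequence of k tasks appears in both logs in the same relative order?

4

Pick merge at Sam[1]=Lee[2], refactor at Sam[2]=Lee[3], plan at Sam[5]=Lee[5], merge at Sam[7]=Lee[6]; all 4 tasks appear in both, in order, and the DP table's final entry dp[7][6] is also 4, so no common subsequence is longer.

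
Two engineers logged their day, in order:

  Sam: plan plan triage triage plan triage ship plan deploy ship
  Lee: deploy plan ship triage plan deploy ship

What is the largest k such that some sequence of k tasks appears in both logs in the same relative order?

5

Pick plan [1,2], then triage [6,4], then plan [8,5], then deploy [9,6], then ship [10,7]; all 5 tasks appear in both, in order. dp[10][7] = 5 confirms this is the maximum.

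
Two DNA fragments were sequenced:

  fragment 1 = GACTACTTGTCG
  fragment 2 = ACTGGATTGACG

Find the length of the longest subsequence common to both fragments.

9

One common subsequence of length 9: A at fragment 1[2]=fragment 2[1], C at fragment 1[3]=fragment 2[2], T at fragment 1[4]=fragment 2[3], A at fragment 1[5]=fragment 2[6], T at fragment 1[7]=fragment 2[7], T at fragment 1[8]=fragment 2[8], G at fragment 1[9]=fragment 2[9], C at fragment 1[11]=fragment 2[11], G at fragment 1[12]=fragment 2[12]. dp[12][12] = 9 confirms this is the maximum.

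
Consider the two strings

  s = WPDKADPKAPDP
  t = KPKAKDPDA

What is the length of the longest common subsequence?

6

Match P [2,2], K [4,3], A [5,4], D [6,6], P [7,7], A [9,9] — 6 characters in the same relative order in both. dp[12][9] = 6 confirms this is the maximum.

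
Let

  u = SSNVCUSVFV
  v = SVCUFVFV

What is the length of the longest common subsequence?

7

Let dp[i][j] be the LCS length of the first i characters of u and the first j characters of v. dp[i][j] = dp[i-1][j-1]+1 when the i-th and j-th characters match, else max(dp[i-1][j], dp[i][j-1]).
    ·  S  V  C  U  F  V  F  V
 ·  0  0  0  0  0  0  0  0  0
 S  0  1  1  1  1  1  1  1  1
 S  0  1  1  1  1  1  1  1  1
 N  0  1  1  1  1  1  1  1  1
 V  0  1  2  2  2  2  2  2  2
 C  0  1  2  3  3  3  3  3  3
 U  0  1  2  3  4  4  4  4  4
 S  0  1  2  3  4  4  4  4  4
 V  0  1  2  3  4  4  5  5  5
 F  0  1  2  3  4  5  5  6  6
 V  0  1  2  3  4  5  6  6  7
dp[10][8] = 7. One LCS (by backtracking along matches): SVCUVFV.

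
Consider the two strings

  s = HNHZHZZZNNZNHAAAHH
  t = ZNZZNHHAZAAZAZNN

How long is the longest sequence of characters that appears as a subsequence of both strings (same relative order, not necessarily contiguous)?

Pick N (s #2, t #5); then H (s #3, t #6); then H (s #5, t #7); then Z (s #6, t #9); then Z (s #7, t #12); then Z (s #8, t #14); then N (s #10, t #15); then N (s #12, t #16); all 8 characters appear in both, in order, and the DP table's final entry dp[18][16] is also 8, so no common subsequence is longer.

8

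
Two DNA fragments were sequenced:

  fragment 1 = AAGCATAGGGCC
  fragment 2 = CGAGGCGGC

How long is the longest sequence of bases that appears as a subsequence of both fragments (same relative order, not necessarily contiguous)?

Match A (fragment 1 #1, fragment 2 #3), G (fragment 1 #3, fragment 2 #5), C (fragment 1 #4, fragment 2 #6), G (fragment 1 #9, fragment 2 #7), G (fragment 1 #10, fragment 2 #8), C (fragment 1 #12, fragment 2 #9) — 6 bases in the same relative order in both. dp[12][9] = 6 confirms this is the maximum.

6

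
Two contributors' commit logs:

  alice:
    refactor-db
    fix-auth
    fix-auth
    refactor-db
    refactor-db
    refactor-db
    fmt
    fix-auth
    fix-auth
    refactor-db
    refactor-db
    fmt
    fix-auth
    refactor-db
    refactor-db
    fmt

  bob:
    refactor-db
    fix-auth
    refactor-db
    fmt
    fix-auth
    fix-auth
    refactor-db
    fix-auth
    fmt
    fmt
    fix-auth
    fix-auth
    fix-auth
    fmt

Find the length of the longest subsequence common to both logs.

One common subsequence of length 10: refactor-db [1,1] → fix-auth [3,2] → refactor-db [6,3] → fmt [7,4] → fix-auth [8,5] → fix-auth [9,6] → refactor-db [10,7] → fmt [12,10] → fix-auth [13,13] → fmt [16,14]. The LCS DP gives dp[16][14] = 10, so this is optimal.

10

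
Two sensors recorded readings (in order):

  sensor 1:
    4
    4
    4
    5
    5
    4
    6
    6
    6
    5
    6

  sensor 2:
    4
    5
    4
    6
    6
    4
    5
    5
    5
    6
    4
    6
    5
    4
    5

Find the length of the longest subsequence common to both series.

8

One common subsequence of length 8: 4 at sensor 1[1]=sensor 2[1], then 4 at sensor 1[2]=sensor 2[3], then 4 at sensor 1[3]=sensor 2[6], then 5 at sensor 1[4]=sensor 2[8], then 5 at sensor 1[5]=sensor 2[9], then 4 at sensor 1[6]=sensor 2[11], then 6 at sensor 1[7]=sensor 2[12], then 5 at sensor 1[10]=sensor 2[15]. The LCS DP gives dp[11][15] = 8, so this is optimal.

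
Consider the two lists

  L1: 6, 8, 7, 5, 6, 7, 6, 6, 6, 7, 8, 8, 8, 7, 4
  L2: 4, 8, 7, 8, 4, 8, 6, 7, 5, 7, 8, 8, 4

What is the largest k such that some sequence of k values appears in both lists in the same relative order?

8

Taking 8 [2,2], then 7 [3,3], then 6 [5,7], then 7 [6,8], then 7 [10,10], then 8 [12,11], then 8 [13,12], then 4 [15,13] gives a common subsequence of length 8. Since dp[15][13] = 8, nothing longer is possible.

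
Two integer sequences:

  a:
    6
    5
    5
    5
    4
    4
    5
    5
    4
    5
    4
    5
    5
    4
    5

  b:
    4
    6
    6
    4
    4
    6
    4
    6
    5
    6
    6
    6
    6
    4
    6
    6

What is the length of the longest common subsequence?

6

Taking 6 at a[1]=b[3], 4 at a[5]=b[4], 4 at a[6]=b[5], 4 at a[9]=b[7], 5 at a[10]=b[9], 4 at a[11]=b[14] gives a common subsequence of length 6. dp[15][16] = 6 confirms this is the maximum.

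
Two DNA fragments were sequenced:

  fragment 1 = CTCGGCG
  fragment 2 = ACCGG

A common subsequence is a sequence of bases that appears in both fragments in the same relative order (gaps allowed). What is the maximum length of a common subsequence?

Let dp[i][j] be the LCS length of the first i bases of fragment 1 and the first j bases of fragment 2. dp[i][j] = dp[i-1][j-1]+1 when the i-th and j-th bases match, else max(dp[i-1][j], dp[i][j-1]).
    ·  A  C  C  G  G
 ·  0  0  0  0  0  0
 C  0  0  1  1  1  1
 T  0  0  1  1  1  1
 C  0  0  1  2  2  2
 G  0  0  1  2  3  3
 G  0  0  1  2  3  4
 C  0  0  1  2  3  4
 G  0  0  1  2  3  4
dp[7][5] = 4. One LCS (by backtracking along matches): CCGG.

4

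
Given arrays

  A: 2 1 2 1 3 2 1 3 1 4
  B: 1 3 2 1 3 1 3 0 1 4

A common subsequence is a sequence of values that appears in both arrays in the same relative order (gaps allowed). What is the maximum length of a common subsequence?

8

Let dp[i][j] be the LCS length of the first i values of A and the first j values of B. dp[i][j] = dp[i-1][j-1]+1 when the i-th and j-th values match, else max(dp[i-1][j], dp[i][j-1]).
    ·  1  3  2  1  3  1  3  0  1  4
 ·  0  0  0  0  0  0  0  0  0  0  0
 2  0  0  0  1  1  1  1  1  1  1  1
 1  0  1  1  1  2  2  2  2  2  2  2
 2  0  1  1  2  2  2  2  2  2  2  2
 1  0  1  1  2  3  3  3  3  3  3  3
 3  0  1  2  2  3  4  4  4  4  4  4
 2  0  1  2  3  3  4  4  4  4  4  4
 1  0  1  2  3  4  4  5  5  5  5  5
 3  0  1  2  3  4  5  5  6  6  6  6
 1  0  1  2  3  4  5  6  6  6  7  7
 4  0  1  2  3  4  5  6  6  6  7  8
dp[10][10] = 8. One LCS (by backtracking along matches): 1, 2, 1, 3, 1, 3, 1, 4.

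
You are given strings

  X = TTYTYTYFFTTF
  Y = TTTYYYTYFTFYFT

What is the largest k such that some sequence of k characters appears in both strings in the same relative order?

Pick T at X[1]=Y[2], then T at X[2]=Y[3], then Y at X[3]=Y[6], then T at X[4]=Y[7], then Y at X[5]=Y[8], then T at X[6]=Y[10], then Y at X[7]=Y[12], then F at X[9]=Y[13], then T at X[11]=Y[14]; all 9 characters appear in both, in order. Since dp[12][14] = 9, nothing longer is possible.

9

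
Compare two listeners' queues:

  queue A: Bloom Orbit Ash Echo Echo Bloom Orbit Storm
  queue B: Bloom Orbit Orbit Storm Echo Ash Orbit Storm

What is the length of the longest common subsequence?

One common subsequence of length 5: Bloom at queue A[1]=queue B[1] → Orbit at queue A[2]=queue B[3] → Ash at queue A[3]=queue B[6] → Orbit at queue A[7]=queue B[7] → Storm at queue A[8]=queue B[8], and the DP table's final entry dp[8][8] is also 5, so no common subsequence is longer.

5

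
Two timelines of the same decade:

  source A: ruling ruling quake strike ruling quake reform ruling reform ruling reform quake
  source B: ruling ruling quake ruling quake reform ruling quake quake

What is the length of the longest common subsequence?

8

Taking ruling [1,1] → ruling [2,2] → quake [3,3] → ruling [5,4] → quake [6,5] → reform [7,6] → ruling [8,7] → quake [12,9] gives a common subsequence of length 8. dp[12][9] = 8 confirms this is the maximum.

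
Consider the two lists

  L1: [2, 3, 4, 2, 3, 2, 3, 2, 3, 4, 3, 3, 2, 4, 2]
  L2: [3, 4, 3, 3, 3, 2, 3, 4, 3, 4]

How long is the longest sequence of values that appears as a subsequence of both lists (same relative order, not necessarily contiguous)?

Taking 3 [2,1], then 4 [3,2], then 3 [5,4], then 3 [7,5], then 2 [8,6], then 3 [9,7], then 4 [10,8], then 3 [12,9], then 4 [14,10] gives a common subsequence of length 9. Since dp[15][10] = 9, nothing longer is possible.

9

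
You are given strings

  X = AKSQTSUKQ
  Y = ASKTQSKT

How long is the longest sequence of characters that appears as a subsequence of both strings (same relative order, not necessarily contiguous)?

Let dp[i][j] be the LCS length of the first i characters of X and the first j characters of Y. dp[i][j] = dp[i-1][j-1]+1 when the i-th and j-th characters match, else max(dp[i-1][j], dp[i][j-1]).
    ·  A  S  K  T  Q  S  K  T
 ·  0  0  0  0  0  0  0  0  0
 A  0  1  1  1  1  1  1  1  1
 K  0  1  1  2  2  2  2  2  2
 S  0  1  2  2  2  2  3  3  3
 Q  0  1  2  2  2  3  3  3  3
 T  0  1  2  2  3  3  3  3  4
 S  0  1  2  2  3  3  4  4  4
 U  0  1  2  2  3  3  4  4  4
 K  0  1  2  3  3  3  4  5  5
 Q  0  1  2  3  3  4  4  5  5
dp[9][8] = 5. One LCS (by backtracking along matches): AKQSK.

5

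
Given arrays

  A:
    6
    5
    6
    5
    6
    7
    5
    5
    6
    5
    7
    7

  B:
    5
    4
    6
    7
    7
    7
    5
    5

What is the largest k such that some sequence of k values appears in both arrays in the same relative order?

5

Let dp[i][j] be the LCS length of the first i values of A and the first j values of B. dp[i][j] = dp[i-1][j-1]+1 when the i-th and j-th values match, else max(dp[i-1][j], dp[i][j-1]).
    ·  5  4  6  7  7  7  5  5
 ·  0  0  0  0  0  0  0  0  0
 6  0  0  0  1  1  1  1  1  1
 5  0  1  1  1  1  1  1  2  2
 6  0  1  1  2  2  2  2  2  2
 5  0  1  1  2  2  2  2  3  3
 6  0  1  1  2  2  2  2  3  3
 7  0  1  1  2  3  3  3  3  3
 5  0  1  1  2  3  3  3  4  4
 5  0  1  1  2  3  3  3  4  5
 6  0  1  1  2  3  3  3  4  5
 5  0  1  1  2  3  3  3  4  5
 7  0  1  1  2  3  4  4  4  5
 7  0  1  1  2  3  4  5  5  5
dp[12][8] = 5. One LCS (by backtracking along matches): 5, 6, 7, 5, 5.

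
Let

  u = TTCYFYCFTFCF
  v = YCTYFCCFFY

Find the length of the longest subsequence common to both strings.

6

One common subsequence of length 6: T (u #2, v #3), then Y (u #4, v #4), then F (u #5, v #5), then C (u #7, v #7), then F (u #8, v #8), then F (u #10, v #9). dp[12][10] = 6 confirms this is the maximum.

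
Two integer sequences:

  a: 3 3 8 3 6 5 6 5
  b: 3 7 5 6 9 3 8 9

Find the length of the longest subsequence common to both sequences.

One common subsequence of length 3: 3 [1,1], then 3 [2,6], then 8 [3,7]. Since dp[8][8] = 3, nothing longer is possible.

3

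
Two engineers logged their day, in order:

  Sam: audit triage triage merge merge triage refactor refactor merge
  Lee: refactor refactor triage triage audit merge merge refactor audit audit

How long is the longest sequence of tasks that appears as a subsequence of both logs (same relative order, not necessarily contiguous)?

Match triage at Sam[2]=Lee[3], triage at Sam[3]=Lee[4], merge at Sam[4]=Lee[6], merge at Sam[5]=Lee[7], refactor at Sam[7]=Lee[8] — 5 tasks in the same relative order in both. The LCS DP gives dp[9][10] = 5, so this is optimal.

5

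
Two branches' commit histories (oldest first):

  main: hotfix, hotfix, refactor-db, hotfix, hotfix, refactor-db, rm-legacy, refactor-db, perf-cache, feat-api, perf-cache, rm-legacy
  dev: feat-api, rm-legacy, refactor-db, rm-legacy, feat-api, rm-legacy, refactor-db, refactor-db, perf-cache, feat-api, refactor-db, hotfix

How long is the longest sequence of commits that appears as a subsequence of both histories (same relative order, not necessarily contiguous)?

5

Pick refactor-db [3,3] → refactor-db [6,7] → refactor-db [8,8] → perf-cache [9,9] → feat-api [10,10]; all 5 commits appear in both, in order. Since dp[12][12] = 5, nothing longer is possible.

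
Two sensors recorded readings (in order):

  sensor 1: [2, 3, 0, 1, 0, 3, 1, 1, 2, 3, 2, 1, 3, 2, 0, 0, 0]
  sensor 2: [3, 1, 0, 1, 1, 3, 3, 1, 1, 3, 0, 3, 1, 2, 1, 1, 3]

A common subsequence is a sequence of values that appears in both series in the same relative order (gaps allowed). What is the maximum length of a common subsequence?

10

Pick 3 [2,1] → 0 [3,3] → 1 [4,5] → 3 [6,7] → 1 [7,8] → 1 [8,9] → 3 [10,12] → 2 [11,14] → 1 [12,16] → 3 [13,17]; all 10 values appear in both, in order. dp[17][17] = 10 confirms this is the maximum.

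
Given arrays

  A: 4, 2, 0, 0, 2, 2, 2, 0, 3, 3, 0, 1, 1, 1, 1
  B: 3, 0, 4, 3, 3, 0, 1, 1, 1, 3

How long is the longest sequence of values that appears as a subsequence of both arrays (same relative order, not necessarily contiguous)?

7

One common subsequence of length 7: 4 at A[1]=B[3]; then 3 at A[9]=B[4]; then 3 at A[10]=B[5]; then 0 at A[11]=B[6]; then 1 at A[12]=B[7]; then 1 at A[13]=B[8]; then 1 at A[14]=B[9]. The LCS DP gives dp[15][10] = 7, so this is optimal.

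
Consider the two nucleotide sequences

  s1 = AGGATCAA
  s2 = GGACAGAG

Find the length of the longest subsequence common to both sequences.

One common subsequence of length 6: G (s1 #2, s2 #1), then G (s1 #3, s2 #2), then A (s1 #4, s2 #3), then C (s1 #6, s2 #4), then A (s1 #7, s2 #5), then A (s1 #8, s2 #7). The LCS DP gives dp[8][8] = 6, so this is optimal.

6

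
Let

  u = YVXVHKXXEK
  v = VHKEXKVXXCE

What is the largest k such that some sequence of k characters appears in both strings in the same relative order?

Let dp[i][j] be the LCS length of the first i characters of u and the first j characters of v. dp[i][j] = dp[i-1][j-1]+1 when the i-th and j-th characters match, else max(dp[i-1][j], dp[i][j-1]).
    ·  V  H  K  E  X  K  V  X  X  C  E
 ·  0  0  0  0  0  0  0  0  0  0  0  0
 Y  0  0  0  0  0  0  0  0  0  0  0  0
 V  0  1  1  1  1  1  1  1  1  1  1  1
 X  0  1  1  1  1  2  2  2  2  2  2  2
 V  0  1  1  1  1  2  2  3  3  3  3  3
 H  0  1  2  2  2  2  2  3  3  3  3  3
 K  0  1  2  3  3  3  3  3  3  3  3  3
 X  0  1  2  3  3  4  4  4  4  4  4  4
 X  0  1  2  3  3  4  4  4  5  5  5  5
 E  0  1  2  3  4  4  4  4  5  5  5  6
 K  0  1  2  3  4  4  5  5  5  5  5  6
dp[10][11] = 6. One LCS (by backtracking along matches): VXVXXE.

6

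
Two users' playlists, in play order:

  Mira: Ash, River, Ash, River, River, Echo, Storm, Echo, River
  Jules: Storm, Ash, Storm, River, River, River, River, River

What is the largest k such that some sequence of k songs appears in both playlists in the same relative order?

Pick Ash at Mira[1]=Jules[2] → River at Mira[2]=Jules[5] → River at Mira[4]=Jules[6] → River at Mira[5]=Jules[7] → River at Mira[9]=Jules[8]; all 5 songs appear in both, in order. Since dp[9][8] = 5, nothing longer is possible.

5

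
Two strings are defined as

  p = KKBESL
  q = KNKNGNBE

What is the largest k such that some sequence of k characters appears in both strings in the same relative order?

One common subsequence of length 4: K [1,1], K [2,3], B [3,7], E [4,8]. The LCS DP gives dp[6][8] = 4, so this is optimal.

4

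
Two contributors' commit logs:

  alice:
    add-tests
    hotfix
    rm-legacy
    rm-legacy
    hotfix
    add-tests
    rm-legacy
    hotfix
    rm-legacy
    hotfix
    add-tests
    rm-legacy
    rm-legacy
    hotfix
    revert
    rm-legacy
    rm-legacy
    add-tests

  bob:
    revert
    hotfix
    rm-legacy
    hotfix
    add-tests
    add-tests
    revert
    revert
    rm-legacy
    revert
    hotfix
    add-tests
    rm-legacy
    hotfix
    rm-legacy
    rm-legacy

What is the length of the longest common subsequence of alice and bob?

Pick hotfix (alice #2, bob #2); then rm-legacy (alice #4, bob #3); then hotfix (alice #5, bob #4); then add-tests (alice #6, bob #6); then rm-legacy (alice #7, bob #9); then hotfix (alice #10, bob #11); then add-tests (alice #11, bob #12); then rm-legacy (alice #13, bob #13); then hotfix (alice #14, bob #14); then rm-legacy (alice #16, bob #15); then rm-legacy (alice #17, bob #16); all 11 commits appear in both, in order. dp[18][16] = 11 confirms this is the maximum.

11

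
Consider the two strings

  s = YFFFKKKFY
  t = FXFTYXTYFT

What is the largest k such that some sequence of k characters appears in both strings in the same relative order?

3

Pick F [2,1], F [3,3], F [4,9]; all 3 characters appear in both, in order. dp[9][10] = 3 confirms this is the maximum.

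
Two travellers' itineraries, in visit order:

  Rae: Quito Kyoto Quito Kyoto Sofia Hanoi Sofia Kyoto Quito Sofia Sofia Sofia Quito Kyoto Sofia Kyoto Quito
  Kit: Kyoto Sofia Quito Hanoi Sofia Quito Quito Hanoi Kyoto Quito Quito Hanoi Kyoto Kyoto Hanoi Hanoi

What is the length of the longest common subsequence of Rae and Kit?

Pick Kyoto (Rae #2, Kit #1), then Quito (Rae #3, Kit #3), then Sofia (Rae #5, Kit #5), then Hanoi (Rae #6, Kit #8), then Kyoto (Rae #8, Kit #9), then Quito (Rae #9, Kit #10), then Quito (Rae #13, Kit #11), then Kyoto (Rae #14, Kit #13), then Kyoto (Rae #16, Kit #14); all 9 stops appear in both, in order. The LCS DP gives dp[17][16] = 9, so this is optimal.

9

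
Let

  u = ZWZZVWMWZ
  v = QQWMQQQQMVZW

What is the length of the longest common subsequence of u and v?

3

Pick W [2,3], then Z [4,11], then W [8,12]; all 3 characters appear in both, in order. Since dp[9][12] = 3, nothing longer is possible.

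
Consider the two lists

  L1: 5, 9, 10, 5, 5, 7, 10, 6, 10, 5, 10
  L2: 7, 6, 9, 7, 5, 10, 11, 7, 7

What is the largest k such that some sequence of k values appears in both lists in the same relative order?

4

Let dp[i][j] be the LCS length of the first i values of L1 and the first j values of L2. dp[i][j] = dp[i-1][j-1]+1 when the i-th and j-th values match, else max(dp[i-1][j], dp[i][j-1]).
    ·  7  6  9  7  5 10 11  7  7
 ·  0  0  0  0  0  0  0  0  0  0
 5  0  0  0  0  0  1  1  1  1  1
 9  0  0  0  1  1  1  1  1  1  1
10  0  0  0  1  1  1  2  2  2  2
 5  0  0  0  1  1  2  2  2  2  2
 5  0  0  0  1  1  2  2  2  2  2
 7  0  1  1  1  2  2  2  2  3  3
10  0  1  1  1  2  2  3  3  3  3
 6  0  1  2  2  2  2  3  3  3  3
10  0  1  2  2  2  2  3  3  3  3
 5  0  1  2  2  2  3  3  3  3  3
10  0  1  2  2  2  3  4  4  4  4
dp[11][9] = 4. One LCS (by backtracking along matches): 9, 7, 5, 10.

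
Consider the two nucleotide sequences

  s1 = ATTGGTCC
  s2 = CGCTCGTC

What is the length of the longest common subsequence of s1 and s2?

4

Match T (s1 #2, s2 #4), G (s1 #5, s2 #6), T (s1 #6, s2 #7), C (s1 #8, s2 #8) — 4 bases in the same relative order in both. Since dp[8][8] = 4, nothing longer is possible.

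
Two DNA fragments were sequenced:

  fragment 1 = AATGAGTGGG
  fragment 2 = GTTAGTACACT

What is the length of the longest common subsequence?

Let dp[i][j] be the LCS length of the first i bases of fragment 1 and the first j bases of fragment 2. dp[i][j] = dp[i-1][j-1]+1 when the i-th and j-th bases match, else max(dp[i-1][j], dp[i][j-1]).
    ·  G  T  T  A  G  T  A  C  A  C  T
 ·  0  0  0  0  0  0  0  0  0  0  0  0
 A  0  0  0  0  1  1  1  1  1  1  1  1
 A  0  0  0  0  1  1  1  2  2  2  2  2
 T  0  0  1  1  1  1  2  2  2  2  2  3
 G  0  1  1  1  1  2  2  2  2  2  2  3
 A  0  1  1  1  2  2  2  3  3  3  3  3
 G  0  1  1  1  2  3  3  3  3  3  3  3
 T  0  1  2  2  2  3  4  4  4  4  4  4
 G  0  1  2  2  2  3  4  4  4  4  4  4
 G  0  1  2  2  2  3  4  4  4  4  4  4
 G  0  1  2  2  2  3  4  4  4  4  4  4
dp[10][11] = 4. One LCS (by backtracking along matches): AAAT.

4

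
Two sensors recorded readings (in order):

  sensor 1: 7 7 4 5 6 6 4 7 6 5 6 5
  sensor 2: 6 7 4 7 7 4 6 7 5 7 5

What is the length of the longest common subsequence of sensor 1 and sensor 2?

Match 7 (sensor 1 #1, sensor 2 #4), 7 (sensor 1 #2, sensor 2 #5), 4 (sensor 1 #3, sensor 2 #6), 6 (sensor 1 #6, sensor 2 #7), 7 (sensor 1 #8, sensor 2 #8), 5 (sensor 1 #10, sensor 2 #9), 5 (sensor 1 #12, sensor 2 #11) — 7 values in the same relative order in both. dp[12][11] = 7 confirms this is the maximum.

7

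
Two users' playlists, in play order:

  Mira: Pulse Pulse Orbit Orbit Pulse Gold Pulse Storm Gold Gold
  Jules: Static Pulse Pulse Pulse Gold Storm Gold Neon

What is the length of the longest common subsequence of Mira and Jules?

Pick Pulse (Mira #1, Jules #2), Pulse (Mira #2, Jules #3), Pulse (Mira #5, Jules #4), Gold (Mira #6, Jules #5), Storm (Mira #8, Jules #6), Gold (Mira #9, Jules #7); all 6 songs appear in both, in order. The LCS DP gives dp[10][8] = 6, so this is optimal.

6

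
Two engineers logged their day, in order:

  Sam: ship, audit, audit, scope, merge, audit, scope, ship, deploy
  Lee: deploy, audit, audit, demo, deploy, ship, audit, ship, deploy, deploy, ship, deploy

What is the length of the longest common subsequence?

5

Pick audit (Sam #2, Lee #2), audit (Sam #3, Lee #3), audit (Sam #6, Lee #7), ship (Sam #8, Lee #11), deploy (Sam #9, Lee #12); all 5 tasks appear in both, in order. Since dp[9][12] = 5, nothing longer is possible.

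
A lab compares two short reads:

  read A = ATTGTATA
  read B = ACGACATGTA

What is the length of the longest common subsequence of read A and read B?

5

Let dp[i][j] be the LCS length of the first i bases of read A and the first j bases of read B. dp[i][j] = dp[i-1][j-1]+1 when the i-th and j-th bases match, else max(dp[i-1][j], dp[i][j-1]).
    ·  A  C  G  A  C  A  T  G  T  A
 ·  0  0  0  0  0  0  0  0  0  0  0
 A  0  1  1  1  1  1  1  1  1  1  1
 T  0  1  1  1  1  1  1  2  2  2  2
 T  0  1  1  1  1  1  1  2  2  3  3
 G  0  1  1  2  2  2  2  2  3  3  3
 T  0  1  1  2  2  2  2  3  3  4  4
 A  0  1  1  2  3  3  3  3  3  4  5
 T  0  1  1  2  3  3  3  4  4  4  5
 A  0  1  1  2  3  3  4  4  4  4  5
dp[8][10] = 5. One LCS (by backtracking along matches): ATGTA.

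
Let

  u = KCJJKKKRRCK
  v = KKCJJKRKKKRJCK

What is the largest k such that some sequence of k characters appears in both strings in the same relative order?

Taking K at u[1]=v[2] → C at u[2]=v[3] → J at u[3]=v[4] → J at u[4]=v[5] → K at u[5]=v[8] → K at u[6]=v[9] → K at u[7]=v[10] → R at u[8]=v[11] → C at u[10]=v[13] → K at u[11]=v[14] gives a common subsequence of length 10. dp[11][14] = 10 confirms this is the maximum.

10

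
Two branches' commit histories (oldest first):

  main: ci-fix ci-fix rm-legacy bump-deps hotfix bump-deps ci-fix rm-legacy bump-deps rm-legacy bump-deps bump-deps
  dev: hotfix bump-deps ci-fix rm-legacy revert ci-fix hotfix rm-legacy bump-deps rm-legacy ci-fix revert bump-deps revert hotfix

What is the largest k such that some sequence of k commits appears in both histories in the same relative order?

7

Match ci-fix at main[1]=dev[3], ci-fix at main[2]=dev[6], hotfix at main[5]=dev[7], rm-legacy at main[8]=dev[8], bump-deps at main[9]=dev[9], rm-legacy at main[10]=dev[10], bump-deps at main[11]=dev[13] — 7 commits in the same relative order in both. Since dp[12][15] = 7, nothing longer is possible.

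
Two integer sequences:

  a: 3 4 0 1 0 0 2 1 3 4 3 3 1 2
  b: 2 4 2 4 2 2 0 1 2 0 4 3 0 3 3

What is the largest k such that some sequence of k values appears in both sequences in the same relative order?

7

Pick 4 (a #2, b #4) → 0 (a #3, b #7) → 1 (a #4, b #8) → 0 (a #5, b #10) → 0 (a #6, b #13) → 3 (a #11, b #14) → 3 (a #12, b #15); all 7 values appear in both, in order. Since dp[14][15] = 7, nothing longer is possible.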